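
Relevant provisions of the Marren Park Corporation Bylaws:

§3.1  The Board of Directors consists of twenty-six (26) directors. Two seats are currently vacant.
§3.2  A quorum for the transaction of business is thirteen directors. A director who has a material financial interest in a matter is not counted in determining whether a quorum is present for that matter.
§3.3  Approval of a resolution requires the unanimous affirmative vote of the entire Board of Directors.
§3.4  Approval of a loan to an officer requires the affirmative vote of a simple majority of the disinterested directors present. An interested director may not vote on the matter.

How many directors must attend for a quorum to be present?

The quorum is fixed at 13.

13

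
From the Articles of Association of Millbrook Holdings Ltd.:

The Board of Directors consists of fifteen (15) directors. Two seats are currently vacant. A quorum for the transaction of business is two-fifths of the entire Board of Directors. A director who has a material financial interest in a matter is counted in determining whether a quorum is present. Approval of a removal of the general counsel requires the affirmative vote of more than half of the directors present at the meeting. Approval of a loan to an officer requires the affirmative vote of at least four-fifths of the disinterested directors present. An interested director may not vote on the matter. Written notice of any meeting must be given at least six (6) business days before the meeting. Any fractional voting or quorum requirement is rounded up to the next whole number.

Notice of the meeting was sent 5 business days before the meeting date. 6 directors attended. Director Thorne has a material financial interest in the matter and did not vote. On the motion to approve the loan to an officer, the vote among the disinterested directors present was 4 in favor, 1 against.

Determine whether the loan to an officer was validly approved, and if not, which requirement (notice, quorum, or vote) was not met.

Notice: 5 business days given; 6 required (5 < 6). Not satisfied.
Quorum: 6 present (interested directors count toward quorum); quorum is 6. Satisfied.
Vote: the loan to an officer requires four-fifths of the disinterested directors present (6 − 1 = 5). 4/5 of 5 = 4, so 4 affirmative votes are needed; 4 voted in favor. Satisfied.

Invalid — notice requirement not satisfied.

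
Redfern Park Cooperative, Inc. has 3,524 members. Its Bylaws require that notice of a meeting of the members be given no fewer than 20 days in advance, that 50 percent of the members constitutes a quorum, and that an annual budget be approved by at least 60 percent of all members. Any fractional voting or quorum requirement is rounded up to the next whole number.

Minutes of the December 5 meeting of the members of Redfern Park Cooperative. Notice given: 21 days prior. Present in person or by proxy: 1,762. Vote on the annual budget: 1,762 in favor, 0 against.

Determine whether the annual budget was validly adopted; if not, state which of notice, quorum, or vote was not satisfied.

Invalid — vote requirement not satisfied.

Notice: 21 days given; 20 required. Satisfied.
Quorum: 50% of 3,524 = 1,762; 1,762 present. Satisfied.
Vote: requires three-fifths of all members (3,524); 3/5 of 3524 = 2114.40, rounded up to 2115, so 2,115 needed; 1,762 in favor. Not satisfied.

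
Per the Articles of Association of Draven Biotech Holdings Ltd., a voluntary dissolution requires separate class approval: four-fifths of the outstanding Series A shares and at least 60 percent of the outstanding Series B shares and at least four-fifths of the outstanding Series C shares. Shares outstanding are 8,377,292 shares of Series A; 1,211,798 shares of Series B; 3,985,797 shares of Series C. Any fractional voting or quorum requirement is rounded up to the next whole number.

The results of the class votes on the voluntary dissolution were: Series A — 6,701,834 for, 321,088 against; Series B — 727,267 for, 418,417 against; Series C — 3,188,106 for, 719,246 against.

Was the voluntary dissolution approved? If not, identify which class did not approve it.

Not approved — the Series C shares did not give the required vote.

Series A: 4/5 of 8377292 = 6701833.60, rounded up to 6701834; 6,701,834 required, 6,701,834 in favor — approved.
Series B: 3/5 of 1211798 = 727078.80, rounded up to 727079; 727,079 required, 727,267 in favor — approved.
Series C: 4/5 of 3985797 = 3188637.60, rounded up to 3188638; 3,188,638 required, 3,188,106 in favor — not approved.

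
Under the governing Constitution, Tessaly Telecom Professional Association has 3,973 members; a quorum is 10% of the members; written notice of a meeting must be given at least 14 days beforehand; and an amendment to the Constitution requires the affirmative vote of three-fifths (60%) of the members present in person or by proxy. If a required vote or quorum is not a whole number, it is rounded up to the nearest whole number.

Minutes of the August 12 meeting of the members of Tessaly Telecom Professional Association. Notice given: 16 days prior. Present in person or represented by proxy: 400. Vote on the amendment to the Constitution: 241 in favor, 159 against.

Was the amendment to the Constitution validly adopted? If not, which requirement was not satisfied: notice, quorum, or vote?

Notice: 16 days given; 14 required. Satisfied.
Quorum: 10% of 3,973 = 397.30, rounded up to 398; 400 present. Satisfied.
Vote: requires three-fifths of those present (400); 3/5 of 400 = 240, so 240 needed; 241 in favor. Satisfied.

Valid — all requirements satisfied.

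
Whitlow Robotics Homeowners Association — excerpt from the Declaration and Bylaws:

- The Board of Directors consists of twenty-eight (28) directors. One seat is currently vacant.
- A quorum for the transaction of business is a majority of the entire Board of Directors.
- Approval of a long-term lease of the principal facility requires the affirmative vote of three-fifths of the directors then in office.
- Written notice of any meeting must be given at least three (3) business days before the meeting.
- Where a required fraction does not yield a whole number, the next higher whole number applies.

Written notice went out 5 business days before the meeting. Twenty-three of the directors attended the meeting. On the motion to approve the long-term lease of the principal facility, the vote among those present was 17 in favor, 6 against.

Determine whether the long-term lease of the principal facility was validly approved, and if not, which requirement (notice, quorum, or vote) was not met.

Valid — all requirements satisfied.

Notice: 5 business days given; 3 required (5 ≥ 3). Satisfied.
Quorum: 23 present; quorum is 15. Satisfied.
Vote: the long-term lease of the principal facility requires three-fifths of the directors then in office (27). 3/5 of 27 = 16.20, rounded up to 17, so 17 affirmative votes are needed; 17 voted in favor. Satisfied.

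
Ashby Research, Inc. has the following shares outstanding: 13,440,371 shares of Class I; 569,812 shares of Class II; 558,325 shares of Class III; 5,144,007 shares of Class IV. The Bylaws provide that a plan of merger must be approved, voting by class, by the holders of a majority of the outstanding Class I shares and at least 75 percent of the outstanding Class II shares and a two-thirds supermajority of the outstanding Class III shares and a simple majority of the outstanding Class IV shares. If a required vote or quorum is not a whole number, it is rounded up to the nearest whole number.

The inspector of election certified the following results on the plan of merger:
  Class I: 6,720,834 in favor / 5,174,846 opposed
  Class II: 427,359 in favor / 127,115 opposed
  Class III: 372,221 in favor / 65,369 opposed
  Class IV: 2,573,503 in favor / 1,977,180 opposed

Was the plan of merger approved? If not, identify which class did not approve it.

Class I: a majority of 13440371 is 6720186; 6,720,186 required, 6,720,834 in favor — approved.
Class II: 3/4 of 569812 = 427359; 427,359 required, 427,359 in favor — approved.
Class III: 2/3 of 558325 = 372216.67, rounded up to 372217; 372,217 required, 372,221 in favor — approved.
Class IV: a majority of 5144007 is 2572004; 2,572,004 required, 2,573,503 in favor — approved.

Approved — every class gave the required vote.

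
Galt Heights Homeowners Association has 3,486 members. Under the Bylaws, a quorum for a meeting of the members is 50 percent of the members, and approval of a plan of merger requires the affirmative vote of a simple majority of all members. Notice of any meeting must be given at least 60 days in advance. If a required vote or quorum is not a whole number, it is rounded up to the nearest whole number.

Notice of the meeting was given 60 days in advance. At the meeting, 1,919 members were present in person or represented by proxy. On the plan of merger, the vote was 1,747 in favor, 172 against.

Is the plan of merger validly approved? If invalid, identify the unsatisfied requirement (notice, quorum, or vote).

Notice: 60 days given; 60 required. Satisfied.
Quorum: 50% of 3,486 = 1,743; 1,919 present. Satisfied.
Vote: requires a majority of all members (3,486); a majority of 3486 is 1744, so 1,744 needed; 1,747 in favor. Satisfied.

Valid — all requirements satisfied.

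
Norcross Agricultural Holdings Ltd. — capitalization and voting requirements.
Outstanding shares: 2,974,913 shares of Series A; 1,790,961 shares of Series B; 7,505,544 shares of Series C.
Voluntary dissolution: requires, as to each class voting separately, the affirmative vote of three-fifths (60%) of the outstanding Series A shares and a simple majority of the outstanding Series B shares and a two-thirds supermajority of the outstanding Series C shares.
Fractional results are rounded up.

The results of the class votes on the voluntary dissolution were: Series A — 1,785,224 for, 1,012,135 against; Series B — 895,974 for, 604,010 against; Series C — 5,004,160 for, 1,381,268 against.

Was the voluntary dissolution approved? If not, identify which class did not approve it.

Approved — every class gave the required vote.

Series A: 3/5 of 2974913 = 1784947.80, rounded up to 1784948; 1,784,948 required, 1,785,224 in favor — approved.
Series B: a majority of 1790961 is 895481; 895,481 required, 895,974 in favor — approved.
Series C: 2/3 of 7505544 = 5003696; 5,003,696 required, 5,004,160 in favor — approved.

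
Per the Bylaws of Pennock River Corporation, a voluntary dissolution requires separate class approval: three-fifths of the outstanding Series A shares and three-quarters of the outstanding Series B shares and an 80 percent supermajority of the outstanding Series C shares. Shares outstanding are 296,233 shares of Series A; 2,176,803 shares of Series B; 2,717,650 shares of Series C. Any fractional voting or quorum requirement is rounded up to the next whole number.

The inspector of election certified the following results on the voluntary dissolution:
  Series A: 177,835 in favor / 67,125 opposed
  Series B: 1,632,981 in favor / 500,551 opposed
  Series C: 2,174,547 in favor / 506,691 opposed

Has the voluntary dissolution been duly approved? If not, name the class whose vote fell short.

Approved — every class gave the required vote.

Series A: 3/5 of 296233 = 177739.80, rounded up to 177740; 177,740 required, 177,835 in favor — approved.
Series B: 3/4 of 2176803 = 1632602.25, rounded up to 1632603; 1,632,603 required, 1,632,981 in favor — approved.
Series C: 4/5 of 2717650 = 2174120; 2,174,120 required, 2,174,547 in favor — approved.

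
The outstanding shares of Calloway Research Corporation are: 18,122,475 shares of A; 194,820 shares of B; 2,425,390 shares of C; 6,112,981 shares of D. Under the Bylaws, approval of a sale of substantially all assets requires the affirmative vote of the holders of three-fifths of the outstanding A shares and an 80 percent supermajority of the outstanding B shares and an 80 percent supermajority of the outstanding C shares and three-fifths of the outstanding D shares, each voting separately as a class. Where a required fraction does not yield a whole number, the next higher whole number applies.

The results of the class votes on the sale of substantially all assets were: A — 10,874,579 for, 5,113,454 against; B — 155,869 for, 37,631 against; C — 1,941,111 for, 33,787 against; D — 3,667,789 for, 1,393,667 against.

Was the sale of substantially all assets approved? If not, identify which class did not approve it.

A: 3/5 of 18122475 = 10873485; 10,873,485 required, 10,874,579 in favor — approved.
B: 4/5 of 194820 = 155856; 155,856 required, 155,869 in favor — approved.
C: 4/5 of 2425390 = 1940312; 1,940,312 required, 1,941,111 in favor — approved.
D: 3/5 of 6112981 = 3667788.60, rounded up to 3667789; 3,667,789 required, 3,667,789 in favor — approved.

Approved — every class gave the required vote.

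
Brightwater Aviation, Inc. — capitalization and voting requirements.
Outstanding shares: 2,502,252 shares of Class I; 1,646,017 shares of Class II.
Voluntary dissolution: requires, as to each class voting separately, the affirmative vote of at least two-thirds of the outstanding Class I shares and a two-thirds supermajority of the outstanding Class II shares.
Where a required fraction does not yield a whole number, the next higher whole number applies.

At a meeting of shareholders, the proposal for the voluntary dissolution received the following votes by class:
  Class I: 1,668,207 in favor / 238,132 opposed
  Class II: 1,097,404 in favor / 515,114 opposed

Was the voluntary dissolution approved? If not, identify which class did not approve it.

Approved — every class gave the required vote.

Class I: 2/3 of 2502252 = 1668168; 1,668,168 required, 1,668,207 in favor — approved.
Class II: 2/3 of 1646017 = 1097344.67, rounded up to 1097345; 1,097,345 required, 1,097,404 in favor — approved.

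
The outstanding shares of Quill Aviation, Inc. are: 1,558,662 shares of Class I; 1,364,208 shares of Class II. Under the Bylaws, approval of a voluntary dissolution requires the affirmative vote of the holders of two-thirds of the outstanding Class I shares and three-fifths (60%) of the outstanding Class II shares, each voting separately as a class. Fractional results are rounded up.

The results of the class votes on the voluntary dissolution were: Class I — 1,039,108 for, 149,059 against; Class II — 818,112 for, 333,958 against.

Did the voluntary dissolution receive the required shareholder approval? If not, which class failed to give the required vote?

Not approved — the Class II shares did not give the required vote.

Class I: 2/3 of 1558662 = 1039108; 1,039,108 required, 1,039,108 in favor — approved.
Class II: 3/5 of 1364208 = 818524.80, rounded up to 818525; 818,525 required, 818,112 in favor — not approved.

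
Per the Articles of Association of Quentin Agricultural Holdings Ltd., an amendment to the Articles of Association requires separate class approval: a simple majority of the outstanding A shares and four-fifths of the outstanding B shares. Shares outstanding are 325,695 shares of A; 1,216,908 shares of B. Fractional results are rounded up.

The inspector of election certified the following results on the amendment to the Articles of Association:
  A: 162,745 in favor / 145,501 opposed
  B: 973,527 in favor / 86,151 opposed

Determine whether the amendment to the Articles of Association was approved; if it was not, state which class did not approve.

Not approved — the A shares did not give the required vote.

A: a majority of 325695 is 162848; 162,848 required, 162,745 in favor — not approved.
B: 4/5 of 1216908 = 973526.40, rounded up to 973527; 973,527 required, 973,527 in favor — approved.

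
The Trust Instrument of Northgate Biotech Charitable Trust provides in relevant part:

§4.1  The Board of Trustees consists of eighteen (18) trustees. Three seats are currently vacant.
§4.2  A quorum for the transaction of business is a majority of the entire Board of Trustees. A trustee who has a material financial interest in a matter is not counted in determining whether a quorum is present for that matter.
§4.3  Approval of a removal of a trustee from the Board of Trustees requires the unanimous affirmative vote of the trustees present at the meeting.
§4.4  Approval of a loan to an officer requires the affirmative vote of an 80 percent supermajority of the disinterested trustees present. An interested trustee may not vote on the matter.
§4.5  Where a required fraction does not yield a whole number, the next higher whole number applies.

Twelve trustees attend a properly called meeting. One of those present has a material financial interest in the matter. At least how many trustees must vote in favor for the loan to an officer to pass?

The loan to an officer requires four-fifths of the disinterested trustees present (12 − 1 = 11).
4/5 of 11 = 8.80, rounded up to 9.

9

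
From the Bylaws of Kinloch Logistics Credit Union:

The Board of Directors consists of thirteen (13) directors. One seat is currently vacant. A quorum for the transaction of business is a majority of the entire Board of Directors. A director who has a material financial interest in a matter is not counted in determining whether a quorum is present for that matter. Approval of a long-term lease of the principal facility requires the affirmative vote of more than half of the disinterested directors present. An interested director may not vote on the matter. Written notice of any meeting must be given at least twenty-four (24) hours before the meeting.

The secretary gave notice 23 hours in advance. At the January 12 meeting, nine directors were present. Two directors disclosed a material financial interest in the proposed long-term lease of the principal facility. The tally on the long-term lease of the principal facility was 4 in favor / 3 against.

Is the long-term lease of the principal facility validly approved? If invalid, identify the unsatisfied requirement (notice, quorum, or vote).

Invalid — notice requirement not satisfied.

Notice: 23 hours given; 24 required (23 < 24). Not satisfied.
Quorum: 9 present, but the 2 interested directors do not count, leaving 7. Quorum is 7. Satisfied.
Vote: the long-term lease of the principal facility requires a majority of the disinterested directors present (9 − 2 = 7). A majority of 7 is 4, so 4 affirmative votes are needed; 4 voted in favor. Satisfied.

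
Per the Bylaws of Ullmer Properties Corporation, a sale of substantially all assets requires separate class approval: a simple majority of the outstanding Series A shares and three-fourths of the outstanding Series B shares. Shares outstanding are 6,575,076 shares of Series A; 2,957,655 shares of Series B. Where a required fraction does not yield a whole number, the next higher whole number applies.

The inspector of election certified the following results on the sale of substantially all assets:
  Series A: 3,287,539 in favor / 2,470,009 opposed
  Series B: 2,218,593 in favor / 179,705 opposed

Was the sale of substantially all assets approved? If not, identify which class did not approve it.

Approved — every class gave the required vote.

Series A: a majority of 6575076 is 3287539; 3,287,539 required, 3,287,539 in favor — approved.
Series B: 3/4 of 2957655 = 2218241.25, rounded up to 2218242; 2,218,242 required, 2,218,593 in favor — approved.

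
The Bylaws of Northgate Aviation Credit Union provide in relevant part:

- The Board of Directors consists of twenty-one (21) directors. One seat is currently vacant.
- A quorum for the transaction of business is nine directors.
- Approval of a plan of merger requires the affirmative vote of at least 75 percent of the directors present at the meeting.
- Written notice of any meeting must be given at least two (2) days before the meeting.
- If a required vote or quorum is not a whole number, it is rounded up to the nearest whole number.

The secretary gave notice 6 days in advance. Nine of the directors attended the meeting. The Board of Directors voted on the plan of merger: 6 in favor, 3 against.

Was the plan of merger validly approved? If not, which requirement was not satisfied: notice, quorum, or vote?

Invalid — vote requirement not satisfied.

Notice: 6 days given; 2 required (6 ≥ 2). Satisfied.
Quorum: 9 present; quorum is 9. Satisfied.
Vote: the plan of merger requires three-fourths of the directors present (9). 3/4 of 9 = 6.75, rounded up to 7, so 7 affirmative votes are needed; 6 voted in favor. Not satisfied.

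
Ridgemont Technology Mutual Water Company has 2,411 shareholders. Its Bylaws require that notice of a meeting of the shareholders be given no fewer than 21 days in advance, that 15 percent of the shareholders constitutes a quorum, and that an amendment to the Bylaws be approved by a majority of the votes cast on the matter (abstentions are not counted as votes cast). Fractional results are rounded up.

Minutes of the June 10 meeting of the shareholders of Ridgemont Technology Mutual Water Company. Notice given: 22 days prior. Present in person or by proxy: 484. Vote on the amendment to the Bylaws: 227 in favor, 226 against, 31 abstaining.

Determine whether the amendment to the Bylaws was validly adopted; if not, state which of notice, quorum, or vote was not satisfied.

Valid — all requirements satisfied.

Notice: 22 days given; 21 required. Satisfied.
Quorum: 15% of 2,411 = 361.65, rounded up to 362; 484 present. Satisfied.
Vote: requires a majority of the votes cast (484 − 31 abstaining = 453); a majority of 453 is 227, so 227 needed; 227 in favor. Satisfied.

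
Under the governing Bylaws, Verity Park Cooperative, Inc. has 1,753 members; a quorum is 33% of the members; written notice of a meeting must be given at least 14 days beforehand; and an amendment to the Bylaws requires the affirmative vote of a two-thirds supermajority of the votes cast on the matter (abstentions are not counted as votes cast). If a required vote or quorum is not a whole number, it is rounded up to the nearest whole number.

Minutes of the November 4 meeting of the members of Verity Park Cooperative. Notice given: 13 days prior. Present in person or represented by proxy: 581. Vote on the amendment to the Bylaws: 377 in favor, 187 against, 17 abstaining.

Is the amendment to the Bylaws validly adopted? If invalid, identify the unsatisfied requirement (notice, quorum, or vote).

Notice: 13 days given; 14 required. Not satisfied.
Quorum: 33% of 1,753 = 578.49, rounded up to 579; 581 present. Satisfied.
Vote: requires two-thirds of the votes cast (581 − 17 abstaining = 564); 2/3 of 564 = 376, so 376 needed; 377 in favor. Satisfied.

Invalid — notice requirement not satisfied.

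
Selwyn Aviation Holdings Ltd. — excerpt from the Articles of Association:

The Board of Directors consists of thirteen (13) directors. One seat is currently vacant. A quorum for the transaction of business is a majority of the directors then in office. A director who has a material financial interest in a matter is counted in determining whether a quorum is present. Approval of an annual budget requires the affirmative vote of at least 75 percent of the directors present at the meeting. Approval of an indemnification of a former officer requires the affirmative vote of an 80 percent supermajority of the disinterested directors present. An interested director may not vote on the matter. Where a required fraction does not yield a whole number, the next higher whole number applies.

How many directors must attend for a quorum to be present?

A majority of 12 is 7.

7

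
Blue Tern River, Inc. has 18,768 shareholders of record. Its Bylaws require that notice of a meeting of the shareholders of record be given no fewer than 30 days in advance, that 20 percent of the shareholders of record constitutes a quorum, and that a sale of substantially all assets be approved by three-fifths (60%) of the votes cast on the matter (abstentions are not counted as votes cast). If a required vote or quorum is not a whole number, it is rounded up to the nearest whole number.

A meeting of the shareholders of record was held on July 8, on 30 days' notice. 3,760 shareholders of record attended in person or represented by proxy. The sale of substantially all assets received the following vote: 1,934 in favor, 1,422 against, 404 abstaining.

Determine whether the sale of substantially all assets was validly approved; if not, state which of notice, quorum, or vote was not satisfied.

Notice: 30 days given; 30 required. Satisfied.
Quorum: 20% of 18,768 = 3,753.60, rounded up to 3,754; 3,760 present. Satisfied.
Vote: requires three-fifths of the votes cast (3,760 − 404 abstaining = 3,356); 3/5 of 3356 = 2013.60, rounded up to 2014, so 2,014 needed; 1,934 in favor. Not satisfied.

Invalid — vote requirement not satisfied.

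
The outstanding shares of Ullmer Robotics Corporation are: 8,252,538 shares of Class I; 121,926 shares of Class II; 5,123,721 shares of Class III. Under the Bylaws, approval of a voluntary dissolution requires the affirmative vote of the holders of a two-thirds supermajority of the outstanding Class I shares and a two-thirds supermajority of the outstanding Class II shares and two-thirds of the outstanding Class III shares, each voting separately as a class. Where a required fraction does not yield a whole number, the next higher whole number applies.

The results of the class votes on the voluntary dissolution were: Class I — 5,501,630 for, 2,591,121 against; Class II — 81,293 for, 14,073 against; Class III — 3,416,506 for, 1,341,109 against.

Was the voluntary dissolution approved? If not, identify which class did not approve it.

Class I: 2/3 of 8252538 = 5501692; 5,501,692 required, 5,501,630 in favor — not approved.
Class II: 2/3 of 121926 = 81284; 81,284 required, 81,293 in favor — approved.
Class III: 2/3 of 5123721 = 3415814; 3,415,814 required, 3,416,506 in favor — approved.

Not approved — the Class I shares did not give the required vote.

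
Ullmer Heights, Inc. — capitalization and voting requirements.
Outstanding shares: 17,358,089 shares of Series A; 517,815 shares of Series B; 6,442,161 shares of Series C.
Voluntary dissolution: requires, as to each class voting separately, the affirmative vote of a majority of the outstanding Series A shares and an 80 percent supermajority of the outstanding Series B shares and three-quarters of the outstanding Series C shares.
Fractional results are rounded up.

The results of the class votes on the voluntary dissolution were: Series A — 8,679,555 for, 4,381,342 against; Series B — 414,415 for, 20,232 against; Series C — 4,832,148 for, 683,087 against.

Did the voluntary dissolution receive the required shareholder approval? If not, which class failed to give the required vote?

Approved — every class gave the required vote.

Series A: a majority of 17358089 is 8679045; 8,679,045 required, 8,679,555 in favor — approved.
Series B: 4/5 of 517815 = 414252; 414,252 required, 414,415 in favor — approved.
Series C: 3/4 of 6442161 = 4831620.75, rounded up to 4831621; 4,831,621 required, 4,832,148 in favor — approved.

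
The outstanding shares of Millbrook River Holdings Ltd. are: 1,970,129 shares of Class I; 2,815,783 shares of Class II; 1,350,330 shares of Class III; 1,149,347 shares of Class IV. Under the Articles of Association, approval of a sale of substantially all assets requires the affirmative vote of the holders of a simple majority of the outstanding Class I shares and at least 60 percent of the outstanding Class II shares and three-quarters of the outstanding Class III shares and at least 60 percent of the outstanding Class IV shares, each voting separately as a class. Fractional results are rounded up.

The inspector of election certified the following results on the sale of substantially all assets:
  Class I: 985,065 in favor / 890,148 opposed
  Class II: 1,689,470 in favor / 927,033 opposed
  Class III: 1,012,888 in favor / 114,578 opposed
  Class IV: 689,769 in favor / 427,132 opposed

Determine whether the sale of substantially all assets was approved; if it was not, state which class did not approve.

Approved — every class gave the required vote.

Class I: a majority of 1970129 is 985065; 985,065 required, 985,065 in favor — approved.
Class II: 3/5 of 2815783 = 1689469.80, rounded up to 1689470; 1,689,470 required, 1,689,470 in favor — approved.
Class III: 3/4 of 1350330 = 1012747.50, rounded up to 1012748; 1,012,748 required, 1,012,888 in favor — approved.
Class IV: 3/5 of 1149347 = 689608.20, rounded up to 689609; 689,609 required, 689,769 in favor — approved.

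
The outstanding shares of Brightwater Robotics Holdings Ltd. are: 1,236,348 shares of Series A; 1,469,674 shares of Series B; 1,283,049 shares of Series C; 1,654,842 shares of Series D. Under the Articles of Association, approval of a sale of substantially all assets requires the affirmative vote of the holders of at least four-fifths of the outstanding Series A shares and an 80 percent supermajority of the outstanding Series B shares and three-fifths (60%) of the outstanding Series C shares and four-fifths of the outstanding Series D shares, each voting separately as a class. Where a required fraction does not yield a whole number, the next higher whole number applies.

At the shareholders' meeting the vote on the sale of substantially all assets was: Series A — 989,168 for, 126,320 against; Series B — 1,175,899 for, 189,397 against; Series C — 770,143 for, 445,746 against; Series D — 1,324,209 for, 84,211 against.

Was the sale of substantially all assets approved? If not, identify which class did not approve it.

Series A: 4/5 of 1236348 = 989078.40, rounded up to 989079; 989,079 required, 989,168 in favor — approved.
Series B: 4/5 of 1469674 = 1175739.20, rounded up to 1175740; 1,175,740 required, 1,175,899 in favor — approved.
Series C: 3/5 of 1283049 = 769829.40, rounded up to 769830; 769,830 required, 770,143 in favor — approved.
Series D: 4/5 of 1654842 = 1323873.60, rounded up to 1323874; 1,323,874 required, 1,324,209 in favor — approved.

Approved — every class gave the required vote.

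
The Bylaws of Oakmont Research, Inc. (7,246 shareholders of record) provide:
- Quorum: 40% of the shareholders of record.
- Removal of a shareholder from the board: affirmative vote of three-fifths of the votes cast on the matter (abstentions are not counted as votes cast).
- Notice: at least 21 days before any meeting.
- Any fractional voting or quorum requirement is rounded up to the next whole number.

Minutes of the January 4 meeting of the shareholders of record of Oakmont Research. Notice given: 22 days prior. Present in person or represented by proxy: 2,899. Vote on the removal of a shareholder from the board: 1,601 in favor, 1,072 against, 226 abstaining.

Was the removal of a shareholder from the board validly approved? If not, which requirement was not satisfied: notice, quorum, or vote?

Invalid — vote requirement not satisfied.

Notice: 22 days given; 21 required. Satisfied.
Quorum: 40% of 7,246 = 2,898.40, rounded up to 2,899; 2,899 present. Satisfied.
Vote: requires three-fifths of the votes cast (2,899 − 226 abstaining = 2,673); 3/5 of 2673 = 1603.80, rounded up to 1604, so 1,604 needed; 1,601 in favor. Not satisfied.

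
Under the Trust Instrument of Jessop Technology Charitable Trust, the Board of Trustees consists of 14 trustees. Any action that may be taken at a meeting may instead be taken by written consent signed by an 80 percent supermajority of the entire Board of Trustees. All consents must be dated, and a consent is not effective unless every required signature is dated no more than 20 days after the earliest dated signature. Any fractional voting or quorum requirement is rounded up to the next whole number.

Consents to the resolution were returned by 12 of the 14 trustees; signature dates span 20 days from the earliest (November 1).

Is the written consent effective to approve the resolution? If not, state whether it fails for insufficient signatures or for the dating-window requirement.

Signatures required: an 80 percent supermajority of 14 — 4/5 of 14 = 11.20, rounded up to 12, so 12 needed; 12 signed. Sufficient.
Dating window: the latest signature is 20 days after the earliest; the limit is 20 days. Within the window.

Effective — both the signature and dating-window requirements are satisfied.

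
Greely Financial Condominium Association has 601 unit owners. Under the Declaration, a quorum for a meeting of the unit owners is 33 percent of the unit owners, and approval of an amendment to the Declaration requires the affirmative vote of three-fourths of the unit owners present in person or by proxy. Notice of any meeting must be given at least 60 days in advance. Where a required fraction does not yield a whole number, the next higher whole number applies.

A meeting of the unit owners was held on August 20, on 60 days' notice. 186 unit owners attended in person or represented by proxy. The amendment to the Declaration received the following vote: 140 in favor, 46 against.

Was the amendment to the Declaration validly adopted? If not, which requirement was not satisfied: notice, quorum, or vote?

Notice: 60 days given; 60 required. Satisfied.
Quorum: 33% of 601 = 198.33, rounded up to 199; 186 present. Not satisfied.
Vote: requires three-fourths of those present (186); 3/4 of 186 = 139.50, rounded up to 140, so 140 needed; 140 in favor. Satisfied.

Invalid — quorum requirement not satisfied.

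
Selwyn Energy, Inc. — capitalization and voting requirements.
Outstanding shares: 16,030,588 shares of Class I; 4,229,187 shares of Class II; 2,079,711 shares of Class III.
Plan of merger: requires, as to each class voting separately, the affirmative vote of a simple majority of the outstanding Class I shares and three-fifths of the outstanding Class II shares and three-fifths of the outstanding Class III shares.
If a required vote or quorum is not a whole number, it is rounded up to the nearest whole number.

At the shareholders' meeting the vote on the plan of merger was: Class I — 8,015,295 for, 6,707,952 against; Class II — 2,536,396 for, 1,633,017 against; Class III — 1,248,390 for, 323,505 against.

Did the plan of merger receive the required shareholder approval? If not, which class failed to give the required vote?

Class I: a majority of 16030588 is 8015295; 8,015,295 required, 8,015,295 in favor — approved.
Class II: 3/5 of 4229187 = 2537512.20, rounded up to 2537513; 2,537,513 required, 2,536,396 in favor — not approved.
Class III: 3/5 of 2079711 = 1247826.60, rounded up to 1247827; 1,247,827 required, 1,248,390 in favor — approved.

Not approved — the Class II shares did not give the required vote.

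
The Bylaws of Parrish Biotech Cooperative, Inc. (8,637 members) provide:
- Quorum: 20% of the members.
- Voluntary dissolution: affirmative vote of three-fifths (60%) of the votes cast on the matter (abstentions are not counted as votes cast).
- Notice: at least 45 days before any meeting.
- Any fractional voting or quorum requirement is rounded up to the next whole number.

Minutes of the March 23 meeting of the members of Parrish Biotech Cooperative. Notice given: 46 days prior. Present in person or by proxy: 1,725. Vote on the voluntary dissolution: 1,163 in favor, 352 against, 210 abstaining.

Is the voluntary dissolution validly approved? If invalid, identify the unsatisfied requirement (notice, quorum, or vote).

Invalid — quorum requirement not satisfied.

Notice: 46 days given; 45 required. Satisfied.
Quorum: 20% of 8,637 = 1,727.40, rounded up to 1,728; 1,725 present. Not satisfied.
Vote: requires three-fifths of the votes cast (1,725 − 210 abstaining = 1,515); 3/5 of 1515 = 909, so 909 needed; 1,163 in favor. Satisfied.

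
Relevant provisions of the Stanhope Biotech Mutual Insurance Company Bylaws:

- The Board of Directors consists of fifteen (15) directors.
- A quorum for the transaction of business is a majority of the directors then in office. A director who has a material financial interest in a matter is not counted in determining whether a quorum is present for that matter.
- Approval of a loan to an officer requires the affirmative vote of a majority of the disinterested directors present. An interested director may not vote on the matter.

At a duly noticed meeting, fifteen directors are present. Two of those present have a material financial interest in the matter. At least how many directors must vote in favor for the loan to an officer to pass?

The loan to an officer requires a majority of the disinterested directors present (15 − 2 = 13).
A majority of 13 is 7.

7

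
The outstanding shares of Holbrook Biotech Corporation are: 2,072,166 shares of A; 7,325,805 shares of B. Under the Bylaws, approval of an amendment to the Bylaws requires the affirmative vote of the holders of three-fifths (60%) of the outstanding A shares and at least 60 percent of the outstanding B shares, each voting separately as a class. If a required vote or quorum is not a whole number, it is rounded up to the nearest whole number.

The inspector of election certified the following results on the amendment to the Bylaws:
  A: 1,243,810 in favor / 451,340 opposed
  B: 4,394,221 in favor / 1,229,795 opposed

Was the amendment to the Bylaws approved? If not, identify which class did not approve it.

A: 3/5 of 2072166 = 1243299.60, rounded up to 1243300; 1,243,300 required, 1,243,810 in favor — approved.
B: 3/5 of 7325805 = 4395483; 4,395,483 required, 4,394,221 in favor — not approved.

Not approved — the B shares did not give the required vote.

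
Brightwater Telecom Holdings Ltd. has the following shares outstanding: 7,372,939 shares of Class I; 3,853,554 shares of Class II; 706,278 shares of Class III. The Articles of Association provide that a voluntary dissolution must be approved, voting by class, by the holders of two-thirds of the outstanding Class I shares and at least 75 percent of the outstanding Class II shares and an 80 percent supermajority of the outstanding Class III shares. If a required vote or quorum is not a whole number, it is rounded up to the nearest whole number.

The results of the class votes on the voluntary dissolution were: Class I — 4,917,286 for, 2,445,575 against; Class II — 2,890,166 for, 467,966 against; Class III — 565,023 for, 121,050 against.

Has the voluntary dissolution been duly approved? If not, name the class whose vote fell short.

Approved — every class gave the required vote.

Class I: 2/3 of 7372939 = 4915292.67, rounded up to 4915293; 4,915,293 required, 4,917,286 in favor — approved.
Class II: 3/4 of 3853554 = 2890165.50, rounded up to 2890166; 2,890,166 required, 2,890,166 in favor — approved.
Class III: 4/5 of 706278 = 565022.40, rounded up to 565023; 565,023 required, 565,023 in favor — approved.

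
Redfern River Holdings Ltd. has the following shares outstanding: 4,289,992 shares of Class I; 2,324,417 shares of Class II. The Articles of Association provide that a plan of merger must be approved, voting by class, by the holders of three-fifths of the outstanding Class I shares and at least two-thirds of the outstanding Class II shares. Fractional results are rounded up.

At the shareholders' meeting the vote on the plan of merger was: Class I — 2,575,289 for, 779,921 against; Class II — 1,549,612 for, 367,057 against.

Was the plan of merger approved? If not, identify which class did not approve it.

Class I: 3/5 of 4289992 = 2573995.20, rounded up to 2573996; 2,573,996 required, 2,575,289 in favor — approved.
Class II: 2/3 of 2324417 = 1549611.33, rounded up to 1549612; 1,549,612 required, 1,549,612 in favor — approved.

Approved — every class gave the required vote.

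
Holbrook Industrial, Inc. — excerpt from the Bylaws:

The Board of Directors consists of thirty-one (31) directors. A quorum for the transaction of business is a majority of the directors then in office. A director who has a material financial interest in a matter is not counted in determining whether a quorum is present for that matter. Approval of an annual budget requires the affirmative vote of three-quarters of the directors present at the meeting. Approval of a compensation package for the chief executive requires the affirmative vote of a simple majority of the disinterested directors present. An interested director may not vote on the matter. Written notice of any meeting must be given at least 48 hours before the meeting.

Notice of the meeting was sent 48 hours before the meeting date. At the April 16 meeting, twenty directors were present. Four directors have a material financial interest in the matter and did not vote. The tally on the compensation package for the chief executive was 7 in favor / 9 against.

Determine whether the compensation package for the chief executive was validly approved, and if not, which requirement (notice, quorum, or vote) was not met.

Notice: 48 hours given; 48 required (48 ≥ 48). Satisfied.
Quorum: 20 present, but the 4 interested directors do not count, leaving 16. Quorum is 16. Satisfied.
Vote: the compensation package for the chief executive requires a majority of the disinterested directors present (20 − 4 = 16). A majority of 16 is 9, so 9 affirmative votes are needed; 7 voted in favor. Not satisfied.

Invalid — vote requirement not satisfied.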